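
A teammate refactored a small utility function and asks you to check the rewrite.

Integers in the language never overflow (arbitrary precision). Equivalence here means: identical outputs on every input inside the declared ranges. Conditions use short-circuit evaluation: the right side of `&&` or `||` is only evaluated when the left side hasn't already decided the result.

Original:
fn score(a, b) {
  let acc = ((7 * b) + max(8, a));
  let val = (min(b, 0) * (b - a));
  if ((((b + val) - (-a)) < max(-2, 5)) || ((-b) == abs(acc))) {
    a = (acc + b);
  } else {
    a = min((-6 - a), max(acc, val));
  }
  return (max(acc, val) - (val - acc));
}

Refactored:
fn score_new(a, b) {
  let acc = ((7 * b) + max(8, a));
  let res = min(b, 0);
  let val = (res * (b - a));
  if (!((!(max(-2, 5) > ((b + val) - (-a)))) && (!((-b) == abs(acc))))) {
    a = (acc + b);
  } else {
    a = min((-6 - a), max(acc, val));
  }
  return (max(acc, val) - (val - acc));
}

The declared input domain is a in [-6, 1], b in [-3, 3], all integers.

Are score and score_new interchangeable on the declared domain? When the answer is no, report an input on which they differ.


Equivalent — the differences include local variable names differ; also comparison usage differs; also boolean connective usage differs; also statement counts differ, yet no declared input distinguishes the two.
Tracing a=-4, b=0: score: acc = 8; val = 0; ((((b + val) - (-a)) < max(-2, 5)) || ((-b) == abs(acc))) -> true; a = 8; return 16 | score_new: acc = 8; res = 0; val = 0; (!((!(max(-2, 5) > ((b + val) - (-a)))) && (!((-b) == abs(acc))))) -> true; a = 8; return 16 — matching result 16.
Every one of the 56 inputs gives matching results.
verdict: equivalent


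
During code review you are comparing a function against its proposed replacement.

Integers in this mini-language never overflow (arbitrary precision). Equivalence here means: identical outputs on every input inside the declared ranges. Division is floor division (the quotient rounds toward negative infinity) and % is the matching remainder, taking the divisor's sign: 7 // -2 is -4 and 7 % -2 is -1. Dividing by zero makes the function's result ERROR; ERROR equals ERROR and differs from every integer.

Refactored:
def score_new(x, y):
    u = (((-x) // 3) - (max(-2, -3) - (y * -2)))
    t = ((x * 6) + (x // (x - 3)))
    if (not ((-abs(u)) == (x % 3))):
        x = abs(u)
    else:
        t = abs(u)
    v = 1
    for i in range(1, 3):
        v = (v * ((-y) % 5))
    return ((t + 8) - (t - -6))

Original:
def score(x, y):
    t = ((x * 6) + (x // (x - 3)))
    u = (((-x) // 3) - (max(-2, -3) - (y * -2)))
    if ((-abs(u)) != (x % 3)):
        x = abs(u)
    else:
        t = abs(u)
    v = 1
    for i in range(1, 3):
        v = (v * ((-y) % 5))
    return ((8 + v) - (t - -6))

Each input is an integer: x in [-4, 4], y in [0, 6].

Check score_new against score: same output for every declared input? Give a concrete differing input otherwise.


Try x=-4, y=0.
score: t becomes -24; next u becomes 3; next ((-abs(u)) != (x % 3)) evaluates to true; next x becomes 3; next v becomes 1; next at i=1:; next v becomes 0; next at i=2:; next v becomes 0; next final value 26
score_new: u becomes 3; next t becomes -24; next (not ((-abs(u)) == (x % 3))) evaluates to true; next x becomes 3; next v becomes 1; next at i=1:; next v becomes 0; next at i=2:; next v becomes 0; next final value 2
26 and 2 differ, so these are not the same function on this domain.
verdict: not equivalent; witness: x=-4, y=0


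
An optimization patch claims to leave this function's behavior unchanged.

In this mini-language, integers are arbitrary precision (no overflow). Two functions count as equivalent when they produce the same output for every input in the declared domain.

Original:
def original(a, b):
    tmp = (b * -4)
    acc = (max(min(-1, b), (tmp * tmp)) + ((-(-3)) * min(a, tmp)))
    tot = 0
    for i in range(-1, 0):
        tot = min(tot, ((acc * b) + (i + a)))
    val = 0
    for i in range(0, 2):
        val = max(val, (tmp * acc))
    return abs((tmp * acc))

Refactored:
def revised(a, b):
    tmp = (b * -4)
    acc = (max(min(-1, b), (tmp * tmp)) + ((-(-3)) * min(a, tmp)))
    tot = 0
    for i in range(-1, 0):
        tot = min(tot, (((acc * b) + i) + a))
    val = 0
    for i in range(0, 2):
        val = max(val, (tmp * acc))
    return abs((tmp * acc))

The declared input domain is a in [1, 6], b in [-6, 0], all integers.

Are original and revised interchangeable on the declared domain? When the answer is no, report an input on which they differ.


Comparing the listings, the differences include: same computation, different form.
Spot check at a=4, b=-3 — original: tmp := 12 | acc := 156 | tot := 0 | iter i=-1: | tot := -465 | val := 0 | iter i=0: | val := 1872 | iter i=1: | val := 1872 | result 1872. revised: tmp := 12 | acc := 156 | tot := 0 | iter i=-1: | tot := -465 | val := 0 | iter i=0: | val := 1872 | iter i=1: | val := 1872 | result 1872. Both give 1872.
Every one of the 42 inputs gives matching results.
verdict: equivalent


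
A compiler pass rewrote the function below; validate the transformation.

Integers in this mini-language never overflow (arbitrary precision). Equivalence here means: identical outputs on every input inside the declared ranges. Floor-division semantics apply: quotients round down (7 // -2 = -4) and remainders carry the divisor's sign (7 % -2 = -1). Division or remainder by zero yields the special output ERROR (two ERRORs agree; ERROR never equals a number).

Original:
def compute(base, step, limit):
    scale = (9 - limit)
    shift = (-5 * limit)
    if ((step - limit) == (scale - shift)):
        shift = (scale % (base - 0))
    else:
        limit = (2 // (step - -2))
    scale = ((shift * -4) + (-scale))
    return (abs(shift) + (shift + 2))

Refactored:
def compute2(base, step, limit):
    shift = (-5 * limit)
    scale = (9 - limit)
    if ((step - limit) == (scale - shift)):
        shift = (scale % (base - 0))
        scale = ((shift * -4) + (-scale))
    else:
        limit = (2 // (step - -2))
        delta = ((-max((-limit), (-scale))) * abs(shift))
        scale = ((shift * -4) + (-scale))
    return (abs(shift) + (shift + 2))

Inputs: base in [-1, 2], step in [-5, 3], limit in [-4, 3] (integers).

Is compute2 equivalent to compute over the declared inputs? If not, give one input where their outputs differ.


This is a faithful refactor — statement counts differ; local variable names differ; constant usage differs; min/max/abs usage differs; arithmetic usage differs, but the computed results match everywhere.
As a probe, take base=0, step=3, limit=0: compute runs scale = 9; shift = 0; ((step - limit) == (scale - shift)) -> false; limit = 0; scale = -9; return 2; compute2 runs shift = 0; scale = 9; ((step - limit) == (scale - shift)) -> false; limit = 0; delta = 0; scale = -9; return 2; both end at 2.
Across all 288 domain points the two functions coincide.
verdict: equivalent


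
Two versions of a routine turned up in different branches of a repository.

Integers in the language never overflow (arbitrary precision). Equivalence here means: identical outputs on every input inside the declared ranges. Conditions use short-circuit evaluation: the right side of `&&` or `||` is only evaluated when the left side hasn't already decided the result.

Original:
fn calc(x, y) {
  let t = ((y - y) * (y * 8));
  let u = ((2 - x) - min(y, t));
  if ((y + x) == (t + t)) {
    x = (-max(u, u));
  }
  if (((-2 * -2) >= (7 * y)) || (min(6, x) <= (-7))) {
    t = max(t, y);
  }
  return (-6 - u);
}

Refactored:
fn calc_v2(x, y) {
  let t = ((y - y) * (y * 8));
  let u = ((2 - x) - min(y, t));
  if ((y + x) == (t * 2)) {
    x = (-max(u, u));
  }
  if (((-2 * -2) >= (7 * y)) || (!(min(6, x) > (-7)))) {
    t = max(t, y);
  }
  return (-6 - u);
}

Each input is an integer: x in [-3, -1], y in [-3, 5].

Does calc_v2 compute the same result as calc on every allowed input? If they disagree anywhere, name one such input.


The two are interchangeable: constant usage differs, comparison usage differs, boolean connective usage differs, arithmetic usage differs, and every declared input agrees.
Spot check at x=-1, y=2 — calc: t := 0 | u := 3 | ((y + x) == (t + t)): false | (((-2 * -2) >= (7 * y)) || (min(6, x) <= (-7))): false | result -9. calc_v2: t := 0 | u := 3 | ((y + x) == (t * 2)): false | (((-2 * -2) >= (7 * y)) || (!(min(6, x) > (-7)))): false | result -9. Both give -9.
Checked all 27 inputs in the declared domain: the outputs agree on every one.
verdict: equivalent


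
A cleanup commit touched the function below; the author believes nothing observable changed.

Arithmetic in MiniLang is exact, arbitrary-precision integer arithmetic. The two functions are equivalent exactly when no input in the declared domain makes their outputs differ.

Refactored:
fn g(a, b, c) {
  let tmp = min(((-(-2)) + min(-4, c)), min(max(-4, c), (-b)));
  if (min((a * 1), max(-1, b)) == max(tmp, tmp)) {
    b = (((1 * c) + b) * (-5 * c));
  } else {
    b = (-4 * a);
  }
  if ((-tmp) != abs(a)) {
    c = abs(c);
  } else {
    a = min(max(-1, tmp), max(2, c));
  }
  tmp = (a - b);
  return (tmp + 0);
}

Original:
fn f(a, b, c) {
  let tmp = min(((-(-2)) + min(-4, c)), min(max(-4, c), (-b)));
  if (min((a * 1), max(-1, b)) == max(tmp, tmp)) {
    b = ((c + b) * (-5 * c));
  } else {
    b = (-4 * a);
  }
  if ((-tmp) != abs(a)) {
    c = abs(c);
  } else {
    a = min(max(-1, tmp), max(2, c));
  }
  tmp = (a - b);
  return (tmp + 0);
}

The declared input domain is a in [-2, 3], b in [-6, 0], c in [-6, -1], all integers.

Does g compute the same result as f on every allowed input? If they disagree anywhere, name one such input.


Changes here: arithmetic usage differs, and constant usage differs; the full 252-point sweep finds no disagreement.
verdict: equivalent


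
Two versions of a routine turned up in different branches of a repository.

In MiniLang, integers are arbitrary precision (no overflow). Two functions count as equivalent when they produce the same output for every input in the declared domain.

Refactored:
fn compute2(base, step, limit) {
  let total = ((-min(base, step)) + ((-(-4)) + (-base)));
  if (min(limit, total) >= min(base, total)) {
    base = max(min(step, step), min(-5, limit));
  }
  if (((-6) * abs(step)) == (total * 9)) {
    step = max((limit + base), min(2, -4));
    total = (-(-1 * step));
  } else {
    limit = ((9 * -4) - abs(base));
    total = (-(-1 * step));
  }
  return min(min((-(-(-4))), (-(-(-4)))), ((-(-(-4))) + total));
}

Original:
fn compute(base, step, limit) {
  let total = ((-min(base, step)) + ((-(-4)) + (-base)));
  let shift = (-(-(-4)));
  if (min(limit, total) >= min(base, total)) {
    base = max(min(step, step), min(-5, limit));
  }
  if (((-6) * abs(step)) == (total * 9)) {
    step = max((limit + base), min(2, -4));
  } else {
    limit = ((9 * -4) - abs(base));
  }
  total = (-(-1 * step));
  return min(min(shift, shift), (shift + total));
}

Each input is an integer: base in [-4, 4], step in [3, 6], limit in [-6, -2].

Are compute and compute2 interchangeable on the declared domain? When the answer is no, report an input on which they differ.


Side by side, the visible changes include: arithmetic usage differs, and constant usage differs, and local variable names differ.
Tracing base=4, step=3, limit=-4: compute: total=-3, then shift=-4, then (min(limit, total) >= min(base, total)) is false, then (((-6) * abs(step)) == (total * 9)) is false, then limit=-40, then total=3, then returns -4 | compute2: total=-3, then (min(limit, total) >= min(base, total)) is false, then (((-6) * abs(step)) == (total * 9)) is false, then limit=-40, then total=3, then returns -4 — matching result -4.
Checked all 180 inputs in the declared domain: the outputs agree on every one.
verdict: equivalent


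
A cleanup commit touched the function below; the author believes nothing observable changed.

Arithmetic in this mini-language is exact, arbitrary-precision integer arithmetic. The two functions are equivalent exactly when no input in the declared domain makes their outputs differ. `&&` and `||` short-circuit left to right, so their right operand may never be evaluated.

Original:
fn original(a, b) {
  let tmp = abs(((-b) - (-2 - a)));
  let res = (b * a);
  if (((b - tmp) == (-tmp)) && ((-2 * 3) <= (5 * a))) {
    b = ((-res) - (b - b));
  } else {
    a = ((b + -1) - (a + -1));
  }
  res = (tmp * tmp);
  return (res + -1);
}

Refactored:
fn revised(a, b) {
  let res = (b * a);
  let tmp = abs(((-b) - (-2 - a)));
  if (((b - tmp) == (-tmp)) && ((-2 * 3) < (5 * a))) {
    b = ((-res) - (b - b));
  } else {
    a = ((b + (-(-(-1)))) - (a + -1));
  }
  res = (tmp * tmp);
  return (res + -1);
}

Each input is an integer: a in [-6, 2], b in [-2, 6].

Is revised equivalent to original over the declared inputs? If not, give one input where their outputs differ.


The edit looks behavioral (`((-2 * 3) <= (5 * a))` became `((-2 * 3) < (5 * a))`), but over these ranges it never changes the outcome.
One worked example (a=-4, b=2) — original: tmp = 4; res = -8; (((b - tmp) == (-tmp)) && ((-2 * 3) <= (5 * a))) -> false; a = 6; res = 16; return 15; revised: res = -8; tmp = 4; (((b - tmp) == (-tmp)) && ((-2 * 3) < (5 * a))) -> false; a = 6; res = 16; return 15; agreement on 15.
Sweeping the whole domain (81 inputs) finds no disagreement.
verdict: equivalent


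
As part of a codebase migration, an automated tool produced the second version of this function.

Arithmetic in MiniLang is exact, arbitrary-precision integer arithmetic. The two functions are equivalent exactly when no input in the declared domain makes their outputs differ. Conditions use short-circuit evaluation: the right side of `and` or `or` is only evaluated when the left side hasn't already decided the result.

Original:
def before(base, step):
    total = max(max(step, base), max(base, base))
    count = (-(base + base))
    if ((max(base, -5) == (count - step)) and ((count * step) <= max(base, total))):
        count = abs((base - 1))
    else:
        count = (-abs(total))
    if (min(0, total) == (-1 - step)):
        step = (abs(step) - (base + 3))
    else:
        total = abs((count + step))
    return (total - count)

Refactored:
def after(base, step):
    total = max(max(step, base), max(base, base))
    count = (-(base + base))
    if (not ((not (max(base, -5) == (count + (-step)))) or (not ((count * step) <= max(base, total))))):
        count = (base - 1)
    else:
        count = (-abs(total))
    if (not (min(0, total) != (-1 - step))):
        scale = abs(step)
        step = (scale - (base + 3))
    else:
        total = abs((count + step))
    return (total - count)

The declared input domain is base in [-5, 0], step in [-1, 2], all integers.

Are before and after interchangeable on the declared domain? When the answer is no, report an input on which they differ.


Evaluate both at base=0, step=0.
before: total := 0 | count := 0 | ((max(base, -5) == (count - step)) and ((count * step) <= max(base, total))): true | count := 1 | (min(0, total) == (-1 - step)): false | total := 1 | result 0
after: total := 0 | count := 0 | (not ((not (max(base, -5) == (count + (-step)))) or (not ((count * step) <= max(base, total))))): true | count := -1 | (not (min(0, total) != (-1 - step))): false | total := 1 | result 2
0 vs 2 — the two versions disagree here.
verdict: not equivalent; witness: base=0, step=0


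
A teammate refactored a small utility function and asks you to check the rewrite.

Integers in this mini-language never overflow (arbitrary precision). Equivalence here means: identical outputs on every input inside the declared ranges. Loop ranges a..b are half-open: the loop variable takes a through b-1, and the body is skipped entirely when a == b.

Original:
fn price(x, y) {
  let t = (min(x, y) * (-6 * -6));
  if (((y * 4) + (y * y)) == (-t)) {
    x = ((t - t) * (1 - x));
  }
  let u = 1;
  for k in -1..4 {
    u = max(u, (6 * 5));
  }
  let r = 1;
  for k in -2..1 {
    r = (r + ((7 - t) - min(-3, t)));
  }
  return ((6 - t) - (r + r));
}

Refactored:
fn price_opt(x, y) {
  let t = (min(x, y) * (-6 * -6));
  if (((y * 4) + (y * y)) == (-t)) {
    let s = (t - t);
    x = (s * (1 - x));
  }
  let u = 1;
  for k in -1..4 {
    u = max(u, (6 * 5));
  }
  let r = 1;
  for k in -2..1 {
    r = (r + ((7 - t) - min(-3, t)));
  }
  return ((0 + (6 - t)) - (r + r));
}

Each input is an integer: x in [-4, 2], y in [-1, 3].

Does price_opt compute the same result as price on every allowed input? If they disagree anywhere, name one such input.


Equivalent — the differences include statement counts differ, local variable names differ, arithmetic usage differs, constant usage differs, yet no declared input distinguishes the two.
Spot check at x=1, y=0 — price: t=0, then (((y * 4) + (y * y)) == (-t)) is true, then x=0, then u=1, then (k=-1), then u=30, then (k=0), then u=30, then (k=1), then u=30, then (k=2), then u=30, then (k=3), then u=30, then r=1, then (k=-2), then r=11, then (k=-1), then r=21, then (k=0), then r=31, then returns -56. price_opt: t=0, then (((y * 4) + (y * y)) == (-t)) is true, then s=0, then x=0, then u=1, then (k=-1), then u=30, then (k=0), then u=30, then (k=1), then u=30, then (k=2), then u=30, then (k=3), then u=30, then r=1, then (k=-2), then r=11, then (k=-1), then r=21, then (k=0), then r=31, then returns -56. Both give -56.
Sweeping the whole domain (35 inputs) finds no disagreement.
verdict: equivalent


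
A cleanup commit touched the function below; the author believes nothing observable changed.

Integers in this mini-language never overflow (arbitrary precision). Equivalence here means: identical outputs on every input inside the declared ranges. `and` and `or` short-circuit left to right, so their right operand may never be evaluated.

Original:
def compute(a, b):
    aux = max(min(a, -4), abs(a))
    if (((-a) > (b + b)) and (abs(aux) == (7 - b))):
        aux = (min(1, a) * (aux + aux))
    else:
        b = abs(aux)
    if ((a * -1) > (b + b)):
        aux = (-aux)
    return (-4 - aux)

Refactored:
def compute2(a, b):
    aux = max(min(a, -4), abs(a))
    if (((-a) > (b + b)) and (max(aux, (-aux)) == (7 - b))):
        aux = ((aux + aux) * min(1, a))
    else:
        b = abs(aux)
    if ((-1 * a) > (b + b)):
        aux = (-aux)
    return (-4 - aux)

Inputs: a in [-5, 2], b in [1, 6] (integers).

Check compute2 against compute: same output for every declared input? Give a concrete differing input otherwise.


Equivalent — the differences include min/max/abs usage differs, yet no declared input distinguishes the two.
Spot check at a=-2, b=5 — compute: aux = 2; (((-a) > (b + b)) and (abs(aux) == (7 - b))) -> false; b = 2; ((a * -1) > (b + b)) -> false; return -6. compute2: aux = 2; (((-a) > (b + b)) and (max(aux, (-aux)) == (7 - b))) -> false; b = 2; ((-1 * a) > (b + b)) -> false; return -6. Both give -6.
Every one of the 48 inputs gives matching results.
verdict: equivalent


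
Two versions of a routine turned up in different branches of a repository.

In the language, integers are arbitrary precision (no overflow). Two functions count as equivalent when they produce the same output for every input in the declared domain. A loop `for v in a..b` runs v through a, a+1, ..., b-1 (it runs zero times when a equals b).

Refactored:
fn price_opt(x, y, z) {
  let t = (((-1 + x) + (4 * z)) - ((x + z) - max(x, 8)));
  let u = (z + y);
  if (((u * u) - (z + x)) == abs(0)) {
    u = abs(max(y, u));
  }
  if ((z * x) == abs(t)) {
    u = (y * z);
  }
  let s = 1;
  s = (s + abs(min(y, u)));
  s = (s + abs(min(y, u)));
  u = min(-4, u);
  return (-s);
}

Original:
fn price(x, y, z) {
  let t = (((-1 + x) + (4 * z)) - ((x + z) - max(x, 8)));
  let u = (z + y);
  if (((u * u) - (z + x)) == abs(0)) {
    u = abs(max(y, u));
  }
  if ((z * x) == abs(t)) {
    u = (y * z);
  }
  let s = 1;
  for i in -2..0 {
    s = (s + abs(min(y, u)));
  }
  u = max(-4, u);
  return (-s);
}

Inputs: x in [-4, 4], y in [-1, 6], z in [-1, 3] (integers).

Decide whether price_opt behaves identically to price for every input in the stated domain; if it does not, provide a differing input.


The one real change (`max(-4, u)` became `min(-4, u)`) has no effect anywhere in the declared ranges.
Tracing x=1, y=1, z=0: price: t := 7 | u := 1 | (((u * u) - (z + x)) == abs(0)): true | u := 1 | ((z * x) == abs(t)): false | s := 1 | iter i=-2: | s := 2 | iter i=-1: | s := 3 | u := 1 | result -3 | price_opt: t := 7 | u := 1 | (((u * u) - (z + x)) == abs(0)): true | u := 1 | ((z * x) == abs(t)): false | s := 1 | s := 2 | s := 3 | u := -4 | result -3 — matching result -3.
Every one of the 360 inputs gives matching results.
verdict: equivalent


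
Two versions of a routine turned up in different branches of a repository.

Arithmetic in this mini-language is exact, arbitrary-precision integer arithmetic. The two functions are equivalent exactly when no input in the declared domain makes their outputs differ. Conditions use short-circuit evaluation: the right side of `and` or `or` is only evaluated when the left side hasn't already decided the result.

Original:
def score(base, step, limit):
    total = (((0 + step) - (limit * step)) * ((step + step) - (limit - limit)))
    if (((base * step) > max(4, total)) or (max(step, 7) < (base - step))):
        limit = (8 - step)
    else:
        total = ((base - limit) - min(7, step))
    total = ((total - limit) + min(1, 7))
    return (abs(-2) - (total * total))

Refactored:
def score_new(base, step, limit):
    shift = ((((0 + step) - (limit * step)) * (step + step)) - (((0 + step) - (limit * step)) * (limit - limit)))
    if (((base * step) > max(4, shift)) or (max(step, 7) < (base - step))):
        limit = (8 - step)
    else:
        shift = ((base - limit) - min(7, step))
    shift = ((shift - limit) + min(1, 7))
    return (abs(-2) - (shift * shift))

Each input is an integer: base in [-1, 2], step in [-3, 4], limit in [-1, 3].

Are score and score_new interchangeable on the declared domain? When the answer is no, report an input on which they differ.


Equivalent — the differences include constant usage differs, and arithmetic usage differs, and local variable names differ, yet no declared input distinguishes the two.
One worked example (base=2, step=3, limit=1) — score: total = 0; (((base * step) > max(4, total)) or (max(step, 7) < (base - step))) -> true; limit = 5; total = -4; return -14; score_new: shift = 0; (((base * step) > max(4, shift)) or (max(step, 7) < (base - step))) -> true; limit = 5; shift = -4; return -14; agreement on -14.
Every one of the 160 inputs gives matching results.
verdict: equivalent


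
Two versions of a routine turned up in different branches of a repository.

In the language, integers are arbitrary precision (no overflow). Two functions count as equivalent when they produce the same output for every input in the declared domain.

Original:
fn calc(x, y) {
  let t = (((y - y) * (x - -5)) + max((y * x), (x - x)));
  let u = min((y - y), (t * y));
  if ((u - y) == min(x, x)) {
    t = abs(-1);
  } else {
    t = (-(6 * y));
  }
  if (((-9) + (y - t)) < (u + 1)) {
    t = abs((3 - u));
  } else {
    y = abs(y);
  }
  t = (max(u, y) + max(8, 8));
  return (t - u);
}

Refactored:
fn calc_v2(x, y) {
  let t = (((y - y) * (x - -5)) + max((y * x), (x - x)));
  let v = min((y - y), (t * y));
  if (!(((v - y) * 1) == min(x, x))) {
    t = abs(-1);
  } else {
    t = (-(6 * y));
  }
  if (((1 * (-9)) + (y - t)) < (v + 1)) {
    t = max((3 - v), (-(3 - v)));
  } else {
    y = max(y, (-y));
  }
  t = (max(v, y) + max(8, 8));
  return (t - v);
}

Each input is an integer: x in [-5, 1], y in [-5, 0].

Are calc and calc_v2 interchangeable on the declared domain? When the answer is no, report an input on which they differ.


Try x=-5, y=-2.
calc: t becomes 10; next u becomes -20; next ((u - y) == min(x, x)) evaluates to false; next t becomes 12; next (((-9) + (y - t)) < (u + 1)) evaluates to true; next t becomes 23; next t becomes 6; next final value 26
calc_v2: t becomes 10; next v becomes -20; next (!(((v - y) * 1) == min(x, x))) evaluates to true; next t becomes 1; next (((1 * (-9)) + (y - t)) < (v + 1)) evaluates to false; next y becomes 2; next t becomes 10; next final value 30
26 vs 30 — the two versions disagree here.
verdict: not equivalent; witness: x=-5, y=-2


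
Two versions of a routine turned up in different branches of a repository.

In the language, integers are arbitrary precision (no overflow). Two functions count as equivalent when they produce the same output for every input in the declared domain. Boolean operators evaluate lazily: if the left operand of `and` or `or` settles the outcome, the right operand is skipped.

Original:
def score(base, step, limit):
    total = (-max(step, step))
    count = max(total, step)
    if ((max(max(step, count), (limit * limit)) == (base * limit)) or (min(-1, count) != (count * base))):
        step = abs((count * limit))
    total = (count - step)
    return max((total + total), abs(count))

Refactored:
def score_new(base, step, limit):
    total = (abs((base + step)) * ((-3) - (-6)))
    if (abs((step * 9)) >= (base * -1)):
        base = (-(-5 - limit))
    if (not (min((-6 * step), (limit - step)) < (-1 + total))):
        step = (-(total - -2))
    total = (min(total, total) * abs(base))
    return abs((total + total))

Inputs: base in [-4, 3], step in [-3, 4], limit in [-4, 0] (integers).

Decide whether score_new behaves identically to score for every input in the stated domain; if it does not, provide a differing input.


On input base=-4, step=-3, limit=-4, score returns 3 while score_new returns 42.
verdict: not equivalent; witness: base=-4, step=-3, limit=-4


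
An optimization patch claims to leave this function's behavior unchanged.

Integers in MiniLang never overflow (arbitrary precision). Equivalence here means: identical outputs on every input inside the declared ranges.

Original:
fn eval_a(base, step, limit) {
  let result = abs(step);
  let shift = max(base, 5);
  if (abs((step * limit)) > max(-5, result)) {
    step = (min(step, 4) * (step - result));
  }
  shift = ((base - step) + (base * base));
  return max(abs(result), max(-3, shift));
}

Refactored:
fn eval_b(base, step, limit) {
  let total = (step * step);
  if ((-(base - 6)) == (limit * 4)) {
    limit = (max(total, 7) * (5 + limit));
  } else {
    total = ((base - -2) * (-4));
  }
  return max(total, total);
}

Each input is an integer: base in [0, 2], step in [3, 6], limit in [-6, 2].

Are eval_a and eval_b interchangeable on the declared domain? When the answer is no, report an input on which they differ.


Try base=0, step=3, limit=-6.
eval_a: result = 3; shift = 5; (abs((step * limit)) > max(-5, result)) -> true; step = 0; shift = 0; return 3
eval_b: total = 9; ((-(base - 6)) == (limit * 4)) -> false; total = -8; return -8
3 != -8, so the rewrite changes behavior.
verdict: not equivalent; witness: base=0, step=3, limit=-6


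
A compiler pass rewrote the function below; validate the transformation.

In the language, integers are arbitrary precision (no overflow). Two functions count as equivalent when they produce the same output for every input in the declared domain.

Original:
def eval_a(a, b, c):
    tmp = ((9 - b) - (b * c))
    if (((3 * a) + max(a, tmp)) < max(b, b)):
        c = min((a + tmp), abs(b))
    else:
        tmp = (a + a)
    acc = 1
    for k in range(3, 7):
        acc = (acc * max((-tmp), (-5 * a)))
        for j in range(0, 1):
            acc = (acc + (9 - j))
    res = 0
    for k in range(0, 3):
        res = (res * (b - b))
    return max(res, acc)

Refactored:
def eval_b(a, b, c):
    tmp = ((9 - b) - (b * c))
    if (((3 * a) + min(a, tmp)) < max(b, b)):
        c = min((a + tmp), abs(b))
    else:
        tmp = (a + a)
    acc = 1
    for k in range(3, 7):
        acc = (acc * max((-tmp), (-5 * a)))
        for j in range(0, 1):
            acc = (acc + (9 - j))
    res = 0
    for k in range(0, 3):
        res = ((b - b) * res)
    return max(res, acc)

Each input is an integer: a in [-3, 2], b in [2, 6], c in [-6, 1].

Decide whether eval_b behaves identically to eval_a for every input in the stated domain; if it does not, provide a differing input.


Evaluate both at a=2, b=6, c=1.
eval_a: tmp := -3 | (((3 * a) + max(a, tmp)) < max(b, b)): false | tmp := 4 | acc := 1 | iter k=3: | acc := -4 | iter j=0: | acc := 5 | iter k=4: | acc := -20 | iter j=0: | acc := -11 | iter k=5: | acc := 44 | iter j=0: | acc := 53 | iter k=6: | acc := -212 | iter j=0: | acc := -203 | res := 0 | iter k=0: | res := 0 | iter k=1: | res := 0 | iter k=2: | res := 0 | result 0
eval_b: tmp := -3 | (((3 * a) + min(a, tmp)) < max(b, b)): true | c := -1 | acc := 1 | iter k=3: | acc := 3 | iter j=0: | acc := 12 | iter k=4: | acc := 36 | iter j=0: | acc := 45 | iter k=5: | acc := 135 | iter j=0: | acc := 144 | iter k=6: | acc := 432 | iter j=0: | acc := 441 | res := 0 | iter k=0: | res := 0 | iter k=1: | res := 0 | iter k=2: | res := 0 | result 441
0 != 441, so the rewrite changes behavior.
verdict: not equivalent; witness: a=2, b=6, c=1


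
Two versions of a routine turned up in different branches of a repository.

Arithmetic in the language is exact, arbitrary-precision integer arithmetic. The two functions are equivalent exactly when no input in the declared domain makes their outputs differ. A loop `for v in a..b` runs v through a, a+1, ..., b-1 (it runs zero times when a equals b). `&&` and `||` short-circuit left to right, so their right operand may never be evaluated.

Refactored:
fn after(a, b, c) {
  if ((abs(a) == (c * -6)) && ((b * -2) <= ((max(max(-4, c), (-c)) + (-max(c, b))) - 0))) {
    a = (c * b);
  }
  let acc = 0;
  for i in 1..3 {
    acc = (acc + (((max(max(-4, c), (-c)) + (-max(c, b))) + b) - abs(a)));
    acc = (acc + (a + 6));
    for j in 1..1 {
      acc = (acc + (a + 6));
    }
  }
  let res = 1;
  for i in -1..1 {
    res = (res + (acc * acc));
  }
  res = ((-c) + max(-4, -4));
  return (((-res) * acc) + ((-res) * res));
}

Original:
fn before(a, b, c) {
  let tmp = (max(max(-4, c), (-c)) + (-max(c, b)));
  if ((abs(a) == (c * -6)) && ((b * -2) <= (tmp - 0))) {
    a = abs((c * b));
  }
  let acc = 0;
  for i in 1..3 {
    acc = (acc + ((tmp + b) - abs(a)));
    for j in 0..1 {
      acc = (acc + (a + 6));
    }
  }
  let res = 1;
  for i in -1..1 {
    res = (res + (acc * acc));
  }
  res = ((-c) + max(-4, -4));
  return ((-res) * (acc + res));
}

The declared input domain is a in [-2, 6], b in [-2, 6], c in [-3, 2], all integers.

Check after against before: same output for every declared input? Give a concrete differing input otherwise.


On input a=6, b=1, c=-1, before returns 33 while after returns 21.
verdict: not equivalent; witness: a=6, b=1, c=-1


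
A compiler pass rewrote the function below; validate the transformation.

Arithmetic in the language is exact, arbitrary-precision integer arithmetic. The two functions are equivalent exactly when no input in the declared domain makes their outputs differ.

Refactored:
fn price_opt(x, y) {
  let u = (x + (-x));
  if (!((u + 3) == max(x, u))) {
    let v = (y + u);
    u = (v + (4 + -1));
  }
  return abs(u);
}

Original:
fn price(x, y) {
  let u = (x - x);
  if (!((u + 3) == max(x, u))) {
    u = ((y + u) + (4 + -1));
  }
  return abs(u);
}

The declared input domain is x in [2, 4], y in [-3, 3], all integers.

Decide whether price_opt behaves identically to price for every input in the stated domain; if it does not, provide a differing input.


The two versions differ — the changes include local variable names differ, and statement counts differ, and arithmetic usage differs.
One worked example (x=3, y=2) — price: u=0, then (!((u + 3) == max(x, u))) is false, then returns 0; price_opt: u=0, then (!((u + 3) == max(x, u))) is false, then returns 0; agreement on 0.
Every one of the 21 inputs gives matching results.
verdict: equivalent


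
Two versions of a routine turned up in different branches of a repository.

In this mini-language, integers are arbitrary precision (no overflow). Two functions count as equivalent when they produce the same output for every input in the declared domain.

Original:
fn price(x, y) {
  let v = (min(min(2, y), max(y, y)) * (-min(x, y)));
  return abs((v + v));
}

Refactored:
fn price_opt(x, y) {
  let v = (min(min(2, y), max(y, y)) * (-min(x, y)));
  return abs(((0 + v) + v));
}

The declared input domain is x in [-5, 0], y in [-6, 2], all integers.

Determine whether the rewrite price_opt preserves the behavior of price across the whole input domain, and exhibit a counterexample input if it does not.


Side by side, the visible changes include: constant usage differs, arithmetic usage differs.
One worked example (x=-3, y=-5) — price: v becomes -25; next final value 50; price_opt: v becomes -25; next final value 50; agreement on 50.
Sweeping the whole domain (54 inputs) finds no disagreement.
verdict: equivalent


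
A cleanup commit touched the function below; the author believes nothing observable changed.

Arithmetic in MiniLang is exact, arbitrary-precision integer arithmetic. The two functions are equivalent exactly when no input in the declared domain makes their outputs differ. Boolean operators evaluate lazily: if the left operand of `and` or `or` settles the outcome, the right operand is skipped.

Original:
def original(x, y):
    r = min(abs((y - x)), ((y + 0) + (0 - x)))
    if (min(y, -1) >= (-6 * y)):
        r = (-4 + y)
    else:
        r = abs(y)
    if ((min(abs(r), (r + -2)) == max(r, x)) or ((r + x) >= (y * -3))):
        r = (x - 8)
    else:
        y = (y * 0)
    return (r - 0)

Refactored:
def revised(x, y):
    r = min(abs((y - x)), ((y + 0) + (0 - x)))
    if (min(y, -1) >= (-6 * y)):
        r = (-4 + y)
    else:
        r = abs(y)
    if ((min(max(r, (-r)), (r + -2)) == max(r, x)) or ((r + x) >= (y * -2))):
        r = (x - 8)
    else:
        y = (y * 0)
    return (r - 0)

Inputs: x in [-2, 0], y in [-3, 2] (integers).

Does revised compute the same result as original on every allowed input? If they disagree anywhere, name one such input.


Try x=0, y=1.
original: r=1, then (min(y, -1) >= (-6 * y)) is true, then r=-3, then ((min(abs(r), (r + -2)) == max(r, x)) or ((r + x) >= (y * -3))) is true, then r=-8, then returns -8
revised: r=1, then (min(y, -1) >= (-6 * y)) is true, then r=-3, then ((min(max(r, (-r)), (r + -2)) == max(r, x)) or ((r + x) >= (y * -2))) is false, then y=0, then returns -3
-8 != -3, so the rewrite changes behavior.
verdict: not equivalent; witness: x=0, y=1


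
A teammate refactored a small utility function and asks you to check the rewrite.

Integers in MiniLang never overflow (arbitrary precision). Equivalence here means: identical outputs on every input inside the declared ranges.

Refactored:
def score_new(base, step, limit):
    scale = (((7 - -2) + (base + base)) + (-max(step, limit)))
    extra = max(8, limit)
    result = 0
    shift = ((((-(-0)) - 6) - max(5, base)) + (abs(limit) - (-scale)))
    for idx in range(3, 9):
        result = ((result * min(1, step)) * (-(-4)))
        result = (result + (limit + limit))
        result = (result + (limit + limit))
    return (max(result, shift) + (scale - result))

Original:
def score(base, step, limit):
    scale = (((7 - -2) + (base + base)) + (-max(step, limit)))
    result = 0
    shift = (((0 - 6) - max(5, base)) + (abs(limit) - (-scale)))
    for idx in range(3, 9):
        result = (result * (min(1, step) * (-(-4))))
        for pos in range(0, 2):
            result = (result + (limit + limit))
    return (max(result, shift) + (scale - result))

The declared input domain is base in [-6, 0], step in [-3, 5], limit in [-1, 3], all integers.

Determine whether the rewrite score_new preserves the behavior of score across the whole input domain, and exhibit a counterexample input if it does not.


One difference looks behavioral, but it never changes the outcome for any declared input; all 315 inputs agree.
verdict: equivalent


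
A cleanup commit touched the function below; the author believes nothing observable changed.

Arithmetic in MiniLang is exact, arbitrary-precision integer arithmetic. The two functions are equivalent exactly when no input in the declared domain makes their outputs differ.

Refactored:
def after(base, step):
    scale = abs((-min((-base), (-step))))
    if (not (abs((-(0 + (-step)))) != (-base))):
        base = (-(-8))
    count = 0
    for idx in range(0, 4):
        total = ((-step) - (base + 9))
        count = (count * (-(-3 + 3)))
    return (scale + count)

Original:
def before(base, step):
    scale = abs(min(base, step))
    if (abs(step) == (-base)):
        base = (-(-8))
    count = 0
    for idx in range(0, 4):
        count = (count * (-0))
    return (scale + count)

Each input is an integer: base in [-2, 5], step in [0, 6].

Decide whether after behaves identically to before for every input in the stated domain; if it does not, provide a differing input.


Take base=-2, step=0.
before: scale becomes 2; next (abs(step) == (-base)) evaluates to false; next count becomes 0; next at idx=0:; next count becomes 0; next at idx=1:; next count becomes 0; next at idx=2:; next count becomes 0; next at idx=3:; next count becomes 0; next final value 2
after: scale becomes 0; next (not (abs((-(0 + (-step)))) != (-base))) evaluates to false; next count becomes 0; next at idx=0:; next total becomes -7; next count becomes 0; next at idx=1:; next total becomes -7; next count becomes 0; next at idx=2:; next total becomes -7; next count becomes 0; next at idx=3:; next total becomes -7; next count becomes 0; next final value 0
2 vs 0 — the two versions disagree here.
verdict: not equivalent; witness: base=-2, step=0


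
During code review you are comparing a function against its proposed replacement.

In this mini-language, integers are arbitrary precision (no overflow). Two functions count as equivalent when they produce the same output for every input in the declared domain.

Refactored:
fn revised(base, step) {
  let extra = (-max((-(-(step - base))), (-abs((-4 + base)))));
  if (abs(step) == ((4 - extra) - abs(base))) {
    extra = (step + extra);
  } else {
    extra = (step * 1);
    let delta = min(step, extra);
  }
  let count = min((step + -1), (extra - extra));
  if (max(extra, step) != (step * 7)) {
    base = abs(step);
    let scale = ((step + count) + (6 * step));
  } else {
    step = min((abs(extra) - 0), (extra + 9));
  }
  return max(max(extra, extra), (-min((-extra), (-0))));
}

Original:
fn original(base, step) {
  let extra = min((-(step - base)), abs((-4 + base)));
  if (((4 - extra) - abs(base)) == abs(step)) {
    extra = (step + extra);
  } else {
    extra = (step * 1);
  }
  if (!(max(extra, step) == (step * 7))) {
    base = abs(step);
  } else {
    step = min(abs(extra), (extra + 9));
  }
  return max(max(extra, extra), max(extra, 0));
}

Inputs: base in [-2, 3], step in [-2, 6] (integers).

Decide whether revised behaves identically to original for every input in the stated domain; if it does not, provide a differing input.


Changes here: arithmetic usage differs, plus boolean connective usage differs, plus min/max/abs usage differs, plus comparison usage differs, plus constant usage differs, plus statement counts differ, plus local variable names differ; the full 54-point sweep finds no disagreement.
verdict: equivalent


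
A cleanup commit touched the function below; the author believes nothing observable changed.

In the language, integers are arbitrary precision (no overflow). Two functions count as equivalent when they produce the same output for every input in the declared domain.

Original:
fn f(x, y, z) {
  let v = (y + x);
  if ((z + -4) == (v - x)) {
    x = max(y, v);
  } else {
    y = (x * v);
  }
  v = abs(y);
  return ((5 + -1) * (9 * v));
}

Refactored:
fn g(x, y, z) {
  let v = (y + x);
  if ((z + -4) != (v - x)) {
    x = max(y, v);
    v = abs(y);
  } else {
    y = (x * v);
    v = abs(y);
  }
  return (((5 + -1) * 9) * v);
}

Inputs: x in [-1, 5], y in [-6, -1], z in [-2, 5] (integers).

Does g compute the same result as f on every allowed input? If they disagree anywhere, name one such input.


Input x=-1, y=-6, z=-2: 216 from f versus 252 from g.
verdict: not equivalent; witness: x=-1, y=-6, z=-2
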